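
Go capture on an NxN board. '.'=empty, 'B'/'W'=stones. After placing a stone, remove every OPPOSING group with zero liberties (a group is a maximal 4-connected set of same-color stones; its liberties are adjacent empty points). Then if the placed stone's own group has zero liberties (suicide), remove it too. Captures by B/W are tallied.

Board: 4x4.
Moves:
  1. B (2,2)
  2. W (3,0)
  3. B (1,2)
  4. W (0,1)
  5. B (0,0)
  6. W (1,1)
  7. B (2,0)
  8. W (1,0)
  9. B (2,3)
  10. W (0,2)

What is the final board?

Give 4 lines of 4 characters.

Move 1: B@(2,2) -> caps B=0 W=0
Move 2: W@(3,0) -> caps B=0 W=0
Move 3: B@(1,2) -> caps B=0 W=0
Move 4: W@(0,1) -> caps B=0 W=0
Move 5: B@(0,0) -> caps B=0 W=0
Move 6: W@(1,1) -> caps B=0 W=0
Move 7: B@(2,0) -> caps B=0 W=0
Move 8: W@(1,0) -> caps B=0 W=1
Move 9: B@(2,3) -> caps B=0 W=1
Move 10: W@(0,2) -> caps B=0 W=1

Answer: .WW.
WWB.
B.BB
W...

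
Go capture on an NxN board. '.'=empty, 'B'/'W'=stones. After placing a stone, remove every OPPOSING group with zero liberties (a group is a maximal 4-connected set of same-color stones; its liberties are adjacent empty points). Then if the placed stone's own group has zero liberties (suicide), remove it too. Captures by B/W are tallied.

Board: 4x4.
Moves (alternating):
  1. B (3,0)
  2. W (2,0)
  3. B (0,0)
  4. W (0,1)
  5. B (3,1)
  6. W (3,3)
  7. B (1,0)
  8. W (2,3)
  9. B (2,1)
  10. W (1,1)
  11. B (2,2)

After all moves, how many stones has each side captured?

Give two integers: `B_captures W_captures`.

Move 1: B@(3,0) -> caps B=0 W=0
Move 2: W@(2,0) -> caps B=0 W=0
Move 3: B@(0,0) -> caps B=0 W=0
Move 4: W@(0,1) -> caps B=0 W=0
Move 5: B@(3,1) -> caps B=0 W=0
Move 6: W@(3,3) -> caps B=0 W=0
Move 7: B@(1,0) -> caps B=0 W=0
Move 8: W@(2,3) -> caps B=0 W=0
Move 9: B@(2,1) -> caps B=1 W=0
Move 10: W@(1,1) -> caps B=1 W=0
Move 11: B@(2,2) -> caps B=1 W=0

Answer: 1 0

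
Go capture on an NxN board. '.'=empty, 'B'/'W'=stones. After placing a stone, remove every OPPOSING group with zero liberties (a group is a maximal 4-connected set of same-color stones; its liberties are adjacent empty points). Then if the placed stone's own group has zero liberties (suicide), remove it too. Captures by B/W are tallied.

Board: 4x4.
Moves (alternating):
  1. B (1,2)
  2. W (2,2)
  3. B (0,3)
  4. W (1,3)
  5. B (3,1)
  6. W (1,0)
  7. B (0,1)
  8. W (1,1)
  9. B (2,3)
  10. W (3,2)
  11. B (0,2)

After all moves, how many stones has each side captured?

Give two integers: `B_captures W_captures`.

Move 1: B@(1,2) -> caps B=0 W=0
Move 2: W@(2,2) -> caps B=0 W=0
Move 3: B@(0,3) -> caps B=0 W=0
Move 4: W@(1,3) -> caps B=0 W=0
Move 5: B@(3,1) -> caps B=0 W=0
Move 6: W@(1,0) -> caps B=0 W=0
Move 7: B@(0,1) -> caps B=0 W=0
Move 8: W@(1,1) -> caps B=0 W=0
Move 9: B@(2,3) -> caps B=1 W=0
Move 10: W@(3,2) -> caps B=1 W=0
Move 11: B@(0,2) -> caps B=1 W=0

Answer: 1 0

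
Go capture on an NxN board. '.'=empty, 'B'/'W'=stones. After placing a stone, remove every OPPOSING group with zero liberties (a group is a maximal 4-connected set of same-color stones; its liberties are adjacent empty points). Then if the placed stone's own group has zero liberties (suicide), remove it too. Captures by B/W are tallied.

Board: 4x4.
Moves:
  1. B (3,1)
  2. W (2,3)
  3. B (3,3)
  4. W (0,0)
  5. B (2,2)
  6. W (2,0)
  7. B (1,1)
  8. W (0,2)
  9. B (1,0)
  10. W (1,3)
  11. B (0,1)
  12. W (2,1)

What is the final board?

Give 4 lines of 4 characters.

Move 1: B@(3,1) -> caps B=0 W=0
Move 2: W@(2,3) -> caps B=0 W=0
Move 3: B@(3,3) -> caps B=0 W=0
Move 4: W@(0,0) -> caps B=0 W=0
Move 5: B@(2,2) -> caps B=0 W=0
Move 6: W@(2,0) -> caps B=0 W=0
Move 7: B@(1,1) -> caps B=0 W=0
Move 8: W@(0,2) -> caps B=0 W=0
Move 9: B@(1,0) -> caps B=0 W=0
Move 10: W@(1,3) -> caps B=0 W=0
Move 11: B@(0,1) -> caps B=1 W=0
Move 12: W@(2,1) -> caps B=1 W=0

Answer: .BW.
BB.W
WWBW
.B.B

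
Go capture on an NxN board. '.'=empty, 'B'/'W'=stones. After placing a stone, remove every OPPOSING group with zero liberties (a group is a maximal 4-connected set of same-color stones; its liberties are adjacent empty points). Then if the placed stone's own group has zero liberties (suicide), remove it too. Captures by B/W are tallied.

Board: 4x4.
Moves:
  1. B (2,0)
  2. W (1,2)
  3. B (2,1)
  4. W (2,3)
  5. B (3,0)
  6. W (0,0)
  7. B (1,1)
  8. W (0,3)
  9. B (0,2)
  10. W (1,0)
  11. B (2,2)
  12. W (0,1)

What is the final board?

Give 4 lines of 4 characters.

Move 1: B@(2,0) -> caps B=0 W=0
Move 2: W@(1,2) -> caps B=0 W=0
Move 3: B@(2,1) -> caps B=0 W=0
Move 4: W@(2,3) -> caps B=0 W=0
Move 5: B@(3,0) -> caps B=0 W=0
Move 6: W@(0,0) -> caps B=0 W=0
Move 7: B@(1,1) -> caps B=0 W=0
Move 8: W@(0,3) -> caps B=0 W=0
Move 9: B@(0,2) -> caps B=0 W=0
Move 10: W@(1,0) -> caps B=0 W=0
Move 11: B@(2,2) -> caps B=0 W=0
Move 12: W@(0,1) -> caps B=0 W=1

Answer: WW.W
WBW.
BBBW
B...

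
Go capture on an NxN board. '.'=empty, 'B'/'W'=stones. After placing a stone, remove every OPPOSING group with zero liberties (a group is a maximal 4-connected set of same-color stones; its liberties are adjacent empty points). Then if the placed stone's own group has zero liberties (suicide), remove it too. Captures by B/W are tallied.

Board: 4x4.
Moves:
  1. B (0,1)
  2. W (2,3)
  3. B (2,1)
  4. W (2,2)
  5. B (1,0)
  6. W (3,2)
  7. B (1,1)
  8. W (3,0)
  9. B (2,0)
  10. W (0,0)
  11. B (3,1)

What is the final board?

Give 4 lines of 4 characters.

Answer: .B..
BB..
BBWW
.BW.

Derivation:
Move 1: B@(0,1) -> caps B=0 W=0
Move 2: W@(2,3) -> caps B=0 W=0
Move 3: B@(2,1) -> caps B=0 W=0
Move 4: W@(2,2) -> caps B=0 W=0
Move 5: B@(1,0) -> caps B=0 W=0
Move 6: W@(3,2) -> caps B=0 W=0
Move 7: B@(1,1) -> caps B=0 W=0
Move 8: W@(3,0) -> caps B=0 W=0
Move 9: B@(2,0) -> caps B=0 W=0
Move 10: W@(0,0) -> caps B=0 W=0
Move 11: B@(3,1) -> caps B=1 W=0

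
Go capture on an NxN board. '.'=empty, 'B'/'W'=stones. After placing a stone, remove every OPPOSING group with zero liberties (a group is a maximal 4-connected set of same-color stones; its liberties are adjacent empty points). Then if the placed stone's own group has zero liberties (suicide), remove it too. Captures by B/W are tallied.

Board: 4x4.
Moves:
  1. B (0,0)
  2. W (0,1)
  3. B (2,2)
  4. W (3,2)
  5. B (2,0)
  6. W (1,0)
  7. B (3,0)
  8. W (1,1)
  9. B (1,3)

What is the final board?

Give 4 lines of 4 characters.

Move 1: B@(0,0) -> caps B=0 W=0
Move 2: W@(0,1) -> caps B=0 W=0
Move 3: B@(2,2) -> caps B=0 W=0
Move 4: W@(3,2) -> caps B=0 W=0
Move 5: B@(2,0) -> caps B=0 W=0
Move 6: W@(1,0) -> caps B=0 W=1
Move 7: B@(3,0) -> caps B=0 W=1
Move 8: W@(1,1) -> caps B=0 W=1
Move 9: B@(1,3) -> caps B=0 W=1

Answer: .W..
WW.B
B.B.
B.W.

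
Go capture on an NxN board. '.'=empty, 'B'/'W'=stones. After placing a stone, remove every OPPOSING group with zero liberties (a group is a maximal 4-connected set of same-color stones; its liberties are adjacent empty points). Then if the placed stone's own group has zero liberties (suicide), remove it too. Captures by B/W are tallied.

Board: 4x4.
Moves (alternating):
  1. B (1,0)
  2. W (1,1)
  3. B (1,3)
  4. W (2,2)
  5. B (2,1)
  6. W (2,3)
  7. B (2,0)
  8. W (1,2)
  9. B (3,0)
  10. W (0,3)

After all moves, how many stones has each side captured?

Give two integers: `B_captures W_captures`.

Move 1: B@(1,0) -> caps B=0 W=0
Move 2: W@(1,1) -> caps B=0 W=0
Move 3: B@(1,3) -> caps B=0 W=0
Move 4: W@(2,2) -> caps B=0 W=0
Move 5: B@(2,1) -> caps B=0 W=0
Move 6: W@(2,3) -> caps B=0 W=0
Move 7: B@(2,0) -> caps B=0 W=0
Move 8: W@(1,2) -> caps B=0 W=0
Move 9: B@(3,0) -> caps B=0 W=0
Move 10: W@(0,3) -> caps B=0 W=1

Answer: 0 1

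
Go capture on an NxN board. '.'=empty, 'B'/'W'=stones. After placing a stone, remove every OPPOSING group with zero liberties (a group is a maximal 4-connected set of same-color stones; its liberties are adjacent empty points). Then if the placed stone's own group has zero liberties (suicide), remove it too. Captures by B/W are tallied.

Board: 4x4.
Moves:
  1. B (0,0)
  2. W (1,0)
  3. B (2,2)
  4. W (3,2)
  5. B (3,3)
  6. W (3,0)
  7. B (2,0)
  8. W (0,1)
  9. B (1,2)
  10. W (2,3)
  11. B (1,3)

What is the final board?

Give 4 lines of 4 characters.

Move 1: B@(0,0) -> caps B=0 W=0
Move 2: W@(1,0) -> caps B=0 W=0
Move 3: B@(2,2) -> caps B=0 W=0
Move 4: W@(3,2) -> caps B=0 W=0
Move 5: B@(3,3) -> caps B=0 W=0
Move 6: W@(3,0) -> caps B=0 W=0
Move 7: B@(2,0) -> caps B=0 W=0
Move 8: W@(0,1) -> caps B=0 W=1
Move 9: B@(1,2) -> caps B=0 W=1
Move 10: W@(2,3) -> caps B=0 W=2
Move 11: B@(1,3) -> caps B=0 W=2

Answer: .W..
W.BB
B.BW
W.W.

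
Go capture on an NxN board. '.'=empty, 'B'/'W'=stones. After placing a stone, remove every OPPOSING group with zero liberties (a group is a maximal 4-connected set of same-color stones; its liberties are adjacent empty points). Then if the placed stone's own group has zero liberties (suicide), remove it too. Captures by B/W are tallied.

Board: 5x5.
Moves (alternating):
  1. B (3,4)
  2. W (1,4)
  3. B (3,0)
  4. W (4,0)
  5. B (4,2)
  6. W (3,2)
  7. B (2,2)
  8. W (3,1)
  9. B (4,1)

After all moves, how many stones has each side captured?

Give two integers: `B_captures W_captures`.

Move 1: B@(3,4) -> caps B=0 W=0
Move 2: W@(1,4) -> caps B=0 W=0
Move 3: B@(3,0) -> caps B=0 W=0
Move 4: W@(4,0) -> caps B=0 W=0
Move 5: B@(4,2) -> caps B=0 W=0
Move 6: W@(3,2) -> caps B=0 W=0
Move 7: B@(2,2) -> caps B=0 W=0
Move 8: W@(3,1) -> caps B=0 W=0
Move 9: B@(4,1) -> caps B=1 W=0

Answer: 1 0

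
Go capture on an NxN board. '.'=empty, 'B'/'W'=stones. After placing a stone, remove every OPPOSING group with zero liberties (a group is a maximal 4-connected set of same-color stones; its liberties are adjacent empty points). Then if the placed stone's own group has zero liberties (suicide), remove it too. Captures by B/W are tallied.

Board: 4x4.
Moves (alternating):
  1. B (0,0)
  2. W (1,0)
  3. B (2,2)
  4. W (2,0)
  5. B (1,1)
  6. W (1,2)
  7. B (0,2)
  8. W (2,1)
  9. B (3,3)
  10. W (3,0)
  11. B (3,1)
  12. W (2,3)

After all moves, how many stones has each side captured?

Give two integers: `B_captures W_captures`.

Answer: 4 0

Derivation:
Move 1: B@(0,0) -> caps B=0 W=0
Move 2: W@(1,0) -> caps B=0 W=0
Move 3: B@(2,2) -> caps B=0 W=0
Move 4: W@(2,0) -> caps B=0 W=0
Move 5: B@(1,1) -> caps B=0 W=0
Move 6: W@(1,2) -> caps B=0 W=0
Move 7: B@(0,2) -> caps B=0 W=0
Move 8: W@(2,1) -> caps B=0 W=0
Move 9: B@(3,3) -> caps B=0 W=0
Move 10: W@(3,0) -> caps B=0 W=0
Move 11: B@(3,1) -> caps B=4 W=0
Move 12: W@(2,3) -> caps B=4 W=0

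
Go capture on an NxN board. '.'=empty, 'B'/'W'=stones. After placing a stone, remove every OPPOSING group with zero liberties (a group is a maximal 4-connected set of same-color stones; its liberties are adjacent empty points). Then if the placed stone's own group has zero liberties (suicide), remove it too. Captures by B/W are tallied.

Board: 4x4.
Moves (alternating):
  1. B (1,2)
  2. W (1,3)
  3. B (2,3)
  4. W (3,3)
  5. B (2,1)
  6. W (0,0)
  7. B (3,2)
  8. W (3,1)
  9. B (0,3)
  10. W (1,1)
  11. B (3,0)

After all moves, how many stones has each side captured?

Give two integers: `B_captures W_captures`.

Answer: 3 0

Derivation:
Move 1: B@(1,2) -> caps B=0 W=0
Move 2: W@(1,3) -> caps B=0 W=0
Move 3: B@(2,3) -> caps B=0 W=0
Move 4: W@(3,3) -> caps B=0 W=0
Move 5: B@(2,1) -> caps B=0 W=0
Move 6: W@(0,0) -> caps B=0 W=0
Move 7: B@(3,2) -> caps B=1 W=0
Move 8: W@(3,1) -> caps B=1 W=0
Move 9: B@(0,3) -> caps B=2 W=0
Move 10: W@(1,1) -> caps B=2 W=0
Move 11: B@(3,0) -> caps B=3 W=0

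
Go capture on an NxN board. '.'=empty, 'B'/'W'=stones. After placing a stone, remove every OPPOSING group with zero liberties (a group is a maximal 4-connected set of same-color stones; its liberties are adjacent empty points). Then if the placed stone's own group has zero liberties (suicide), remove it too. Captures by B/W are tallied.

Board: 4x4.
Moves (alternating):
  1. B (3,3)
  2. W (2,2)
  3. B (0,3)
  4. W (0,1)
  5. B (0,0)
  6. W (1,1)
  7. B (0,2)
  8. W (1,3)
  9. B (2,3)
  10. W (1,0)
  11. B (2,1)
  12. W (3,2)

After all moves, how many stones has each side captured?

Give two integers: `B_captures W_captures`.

Move 1: B@(3,3) -> caps B=0 W=0
Move 2: W@(2,2) -> caps B=0 W=0
Move 3: B@(0,3) -> caps B=0 W=0
Move 4: W@(0,1) -> caps B=0 W=0
Move 5: B@(0,0) -> caps B=0 W=0
Move 6: W@(1,1) -> caps B=0 W=0
Move 7: B@(0,2) -> caps B=0 W=0
Move 8: W@(1,3) -> caps B=0 W=0
Move 9: B@(2,3) -> caps B=0 W=0
Move 10: W@(1,0) -> caps B=0 W=1
Move 11: B@(2,1) -> caps B=0 W=1
Move 12: W@(3,2) -> caps B=0 W=3

Answer: 0 3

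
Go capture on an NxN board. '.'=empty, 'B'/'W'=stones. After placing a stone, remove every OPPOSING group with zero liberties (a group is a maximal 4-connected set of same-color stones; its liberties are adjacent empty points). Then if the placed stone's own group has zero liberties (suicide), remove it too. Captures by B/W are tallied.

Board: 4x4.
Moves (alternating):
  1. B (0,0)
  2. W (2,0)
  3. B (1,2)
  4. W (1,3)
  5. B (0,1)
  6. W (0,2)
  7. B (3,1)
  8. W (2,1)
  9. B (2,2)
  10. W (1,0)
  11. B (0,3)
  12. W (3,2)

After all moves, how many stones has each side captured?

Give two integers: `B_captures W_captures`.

Move 1: B@(0,0) -> caps B=0 W=0
Move 2: W@(2,0) -> caps B=0 W=0
Move 3: B@(1,2) -> caps B=0 W=0
Move 4: W@(1,3) -> caps B=0 W=0
Move 5: B@(0,1) -> caps B=0 W=0
Move 6: W@(0,2) -> caps B=0 W=0
Move 7: B@(3,1) -> caps B=0 W=0
Move 8: W@(2,1) -> caps B=0 W=0
Move 9: B@(2,2) -> caps B=0 W=0
Move 10: W@(1,0) -> caps B=0 W=0
Move 11: B@(0,3) -> caps B=1 W=0
Move 12: W@(3,2) -> caps B=1 W=0

Answer: 1 0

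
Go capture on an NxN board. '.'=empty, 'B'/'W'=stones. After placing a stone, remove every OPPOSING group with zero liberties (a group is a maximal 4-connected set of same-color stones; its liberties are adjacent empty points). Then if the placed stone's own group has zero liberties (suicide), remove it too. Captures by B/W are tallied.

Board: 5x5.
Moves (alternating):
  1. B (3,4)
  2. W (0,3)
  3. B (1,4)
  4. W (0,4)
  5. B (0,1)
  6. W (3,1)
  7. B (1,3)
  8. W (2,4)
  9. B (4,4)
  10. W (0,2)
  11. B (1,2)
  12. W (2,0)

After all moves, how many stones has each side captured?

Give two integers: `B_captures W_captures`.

Answer: 3 0

Derivation:
Move 1: B@(3,4) -> caps B=0 W=0
Move 2: W@(0,3) -> caps B=0 W=0
Move 3: B@(1,4) -> caps B=0 W=0
Move 4: W@(0,4) -> caps B=0 W=0
Move 5: B@(0,1) -> caps B=0 W=0
Move 6: W@(3,1) -> caps B=0 W=0
Move 7: B@(1,3) -> caps B=0 W=0
Move 8: W@(2,4) -> caps B=0 W=0
Move 9: B@(4,4) -> caps B=0 W=0
Move 10: W@(0,2) -> caps B=0 W=0
Move 11: B@(1,2) -> caps B=3 W=0
Move 12: W@(2,0) -> caps B=3 W=0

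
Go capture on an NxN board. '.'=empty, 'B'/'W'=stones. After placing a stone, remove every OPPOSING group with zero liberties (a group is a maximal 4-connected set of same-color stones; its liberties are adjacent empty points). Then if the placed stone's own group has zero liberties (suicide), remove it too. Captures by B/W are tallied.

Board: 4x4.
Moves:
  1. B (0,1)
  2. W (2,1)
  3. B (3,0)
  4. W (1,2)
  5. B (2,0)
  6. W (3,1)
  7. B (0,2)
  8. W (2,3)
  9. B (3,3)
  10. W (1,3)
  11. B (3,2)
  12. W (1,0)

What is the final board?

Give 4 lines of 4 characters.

Answer: .BB.
W.WW
.W.W
.WBB

Derivation:
Move 1: B@(0,1) -> caps B=0 W=0
Move 2: W@(2,1) -> caps B=0 W=0
Move 3: B@(3,0) -> caps B=0 W=0
Move 4: W@(1,2) -> caps B=0 W=0
Move 5: B@(2,0) -> caps B=0 W=0
Move 6: W@(3,1) -> caps B=0 W=0
Move 7: B@(0,2) -> caps B=0 W=0
Move 8: W@(2,3) -> caps B=0 W=0
Move 9: B@(3,3) -> caps B=0 W=0
Move 10: W@(1,3) -> caps B=0 W=0
Move 11: B@(3,2) -> caps B=0 W=0
Move 12: W@(1,0) -> caps B=0 W=2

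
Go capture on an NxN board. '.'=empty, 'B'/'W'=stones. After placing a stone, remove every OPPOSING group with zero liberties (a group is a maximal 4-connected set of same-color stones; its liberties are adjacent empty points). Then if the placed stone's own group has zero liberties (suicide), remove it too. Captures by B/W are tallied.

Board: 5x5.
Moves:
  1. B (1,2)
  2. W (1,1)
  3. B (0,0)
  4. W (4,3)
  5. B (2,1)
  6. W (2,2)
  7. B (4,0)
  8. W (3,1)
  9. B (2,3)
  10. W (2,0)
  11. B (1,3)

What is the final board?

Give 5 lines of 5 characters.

Move 1: B@(1,2) -> caps B=0 W=0
Move 2: W@(1,1) -> caps B=0 W=0
Move 3: B@(0,0) -> caps B=0 W=0
Move 4: W@(4,3) -> caps B=0 W=0
Move 5: B@(2,1) -> caps B=0 W=0
Move 6: W@(2,2) -> caps B=0 W=0
Move 7: B@(4,0) -> caps B=0 W=0
Move 8: W@(3,1) -> caps B=0 W=0
Move 9: B@(2,3) -> caps B=0 W=0
Move 10: W@(2,0) -> caps B=0 W=1
Move 11: B@(1,3) -> caps B=0 W=1

Answer: B....
.WBB.
W.WB.
.W...
B..W.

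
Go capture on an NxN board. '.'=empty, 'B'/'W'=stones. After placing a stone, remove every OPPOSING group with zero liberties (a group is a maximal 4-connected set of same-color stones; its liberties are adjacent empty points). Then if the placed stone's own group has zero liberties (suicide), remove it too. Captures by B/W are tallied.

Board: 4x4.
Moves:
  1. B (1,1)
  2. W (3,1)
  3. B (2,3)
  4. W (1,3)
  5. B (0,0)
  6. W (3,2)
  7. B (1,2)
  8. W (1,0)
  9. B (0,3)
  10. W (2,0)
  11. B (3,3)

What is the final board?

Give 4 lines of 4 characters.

Move 1: B@(1,1) -> caps B=0 W=0
Move 2: W@(3,1) -> caps B=0 W=0
Move 3: B@(2,3) -> caps B=0 W=0
Move 4: W@(1,3) -> caps B=0 W=0
Move 5: B@(0,0) -> caps B=0 W=0
Move 6: W@(3,2) -> caps B=0 W=0
Move 7: B@(1,2) -> caps B=0 W=0
Move 8: W@(1,0) -> caps B=0 W=0
Move 9: B@(0,3) -> caps B=1 W=0
Move 10: W@(2,0) -> caps B=1 W=0
Move 11: B@(3,3) -> caps B=1 W=0

Answer: B..B
WBB.
W..B
.WWB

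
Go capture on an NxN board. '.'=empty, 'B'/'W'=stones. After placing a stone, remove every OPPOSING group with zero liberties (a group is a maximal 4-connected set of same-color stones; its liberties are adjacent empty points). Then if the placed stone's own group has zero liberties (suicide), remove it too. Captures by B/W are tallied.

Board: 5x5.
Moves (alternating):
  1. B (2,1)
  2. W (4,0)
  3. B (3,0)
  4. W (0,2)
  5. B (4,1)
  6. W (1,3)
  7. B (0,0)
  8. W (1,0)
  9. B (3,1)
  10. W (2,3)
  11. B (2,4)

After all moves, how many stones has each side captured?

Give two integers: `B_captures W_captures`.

Answer: 1 0

Derivation:
Move 1: B@(2,1) -> caps B=0 W=0
Move 2: W@(4,0) -> caps B=0 W=0
Move 3: B@(3,0) -> caps B=0 W=0
Move 4: W@(0,2) -> caps B=0 W=0
Move 5: B@(4,1) -> caps B=1 W=0
Move 6: W@(1,3) -> caps B=1 W=0
Move 7: B@(0,0) -> caps B=1 W=0
Move 8: W@(1,0) -> caps B=1 W=0
Move 9: B@(3,1) -> caps B=1 W=0
Move 10: W@(2,3) -> caps B=1 W=0
Move 11: B@(2,4) -> caps B=1 W=0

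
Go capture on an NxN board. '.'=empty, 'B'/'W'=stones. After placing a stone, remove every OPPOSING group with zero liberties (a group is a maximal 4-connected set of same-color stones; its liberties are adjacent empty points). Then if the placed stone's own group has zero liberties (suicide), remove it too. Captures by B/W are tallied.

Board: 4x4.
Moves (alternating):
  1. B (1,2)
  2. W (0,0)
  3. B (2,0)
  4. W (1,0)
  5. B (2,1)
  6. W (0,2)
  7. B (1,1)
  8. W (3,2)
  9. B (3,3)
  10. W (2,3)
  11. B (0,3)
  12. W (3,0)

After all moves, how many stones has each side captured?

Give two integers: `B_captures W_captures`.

Move 1: B@(1,2) -> caps B=0 W=0
Move 2: W@(0,0) -> caps B=0 W=0
Move 3: B@(2,0) -> caps B=0 W=0
Move 4: W@(1,0) -> caps B=0 W=0
Move 5: B@(2,1) -> caps B=0 W=0
Move 6: W@(0,2) -> caps B=0 W=0
Move 7: B@(1,1) -> caps B=0 W=0
Move 8: W@(3,2) -> caps B=0 W=0
Move 9: B@(3,3) -> caps B=0 W=0
Move 10: W@(2,3) -> caps B=0 W=1
Move 11: B@(0,3) -> caps B=0 W=1
Move 12: W@(3,0) -> caps B=0 W=1

Answer: 0 1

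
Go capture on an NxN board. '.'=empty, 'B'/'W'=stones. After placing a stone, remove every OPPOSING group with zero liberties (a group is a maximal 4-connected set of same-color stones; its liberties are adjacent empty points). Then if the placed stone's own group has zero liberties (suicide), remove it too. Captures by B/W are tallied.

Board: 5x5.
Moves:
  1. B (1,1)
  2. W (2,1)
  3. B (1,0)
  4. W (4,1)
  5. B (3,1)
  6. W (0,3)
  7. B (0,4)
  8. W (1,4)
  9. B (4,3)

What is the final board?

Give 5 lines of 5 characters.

Move 1: B@(1,1) -> caps B=0 W=0
Move 2: W@(2,1) -> caps B=0 W=0
Move 3: B@(1,0) -> caps B=0 W=0
Move 4: W@(4,1) -> caps B=0 W=0
Move 5: B@(3,1) -> caps B=0 W=0
Move 6: W@(0,3) -> caps B=0 W=0
Move 7: B@(0,4) -> caps B=0 W=0
Move 8: W@(1,4) -> caps B=0 W=1
Move 9: B@(4,3) -> caps B=0 W=1

Answer: ...W.
BB..W
.W...
.B...
.W.B.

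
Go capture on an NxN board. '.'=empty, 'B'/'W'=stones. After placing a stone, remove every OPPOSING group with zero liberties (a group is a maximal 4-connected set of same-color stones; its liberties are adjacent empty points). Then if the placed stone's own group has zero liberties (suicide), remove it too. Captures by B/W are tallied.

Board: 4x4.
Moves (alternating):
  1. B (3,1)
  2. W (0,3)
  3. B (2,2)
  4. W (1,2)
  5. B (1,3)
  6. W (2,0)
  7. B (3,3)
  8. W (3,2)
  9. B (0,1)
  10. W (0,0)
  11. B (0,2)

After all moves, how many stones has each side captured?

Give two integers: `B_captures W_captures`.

Answer: 1 0

Derivation:
Move 1: B@(3,1) -> caps B=0 W=0
Move 2: W@(0,3) -> caps B=0 W=0
Move 3: B@(2,2) -> caps B=0 W=0
Move 4: W@(1,2) -> caps B=0 W=0
Move 5: B@(1,3) -> caps B=0 W=0
Move 6: W@(2,0) -> caps B=0 W=0
Move 7: B@(3,3) -> caps B=0 W=0
Move 8: W@(3,2) -> caps B=0 W=0
Move 9: B@(0,1) -> caps B=0 W=0
Move 10: W@(0,0) -> caps B=0 W=0
Move 11: B@(0,2) -> caps B=1 W=0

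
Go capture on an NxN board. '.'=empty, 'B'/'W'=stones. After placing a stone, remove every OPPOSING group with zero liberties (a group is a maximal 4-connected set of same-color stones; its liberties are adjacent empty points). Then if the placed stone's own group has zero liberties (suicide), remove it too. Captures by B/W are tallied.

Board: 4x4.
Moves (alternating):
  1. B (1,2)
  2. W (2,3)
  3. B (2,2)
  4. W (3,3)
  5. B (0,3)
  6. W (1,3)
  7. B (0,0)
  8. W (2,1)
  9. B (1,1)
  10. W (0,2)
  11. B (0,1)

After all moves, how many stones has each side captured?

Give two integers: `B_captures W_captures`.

Move 1: B@(1,2) -> caps B=0 W=0
Move 2: W@(2,3) -> caps B=0 W=0
Move 3: B@(2,2) -> caps B=0 W=0
Move 4: W@(3,3) -> caps B=0 W=0
Move 5: B@(0,3) -> caps B=0 W=0
Move 6: W@(1,3) -> caps B=0 W=0
Move 7: B@(0,0) -> caps B=0 W=0
Move 8: W@(2,1) -> caps B=0 W=0
Move 9: B@(1,1) -> caps B=0 W=0
Move 10: W@(0,2) -> caps B=0 W=1
Move 11: B@(0,1) -> caps B=0 W=1

Answer: 0 1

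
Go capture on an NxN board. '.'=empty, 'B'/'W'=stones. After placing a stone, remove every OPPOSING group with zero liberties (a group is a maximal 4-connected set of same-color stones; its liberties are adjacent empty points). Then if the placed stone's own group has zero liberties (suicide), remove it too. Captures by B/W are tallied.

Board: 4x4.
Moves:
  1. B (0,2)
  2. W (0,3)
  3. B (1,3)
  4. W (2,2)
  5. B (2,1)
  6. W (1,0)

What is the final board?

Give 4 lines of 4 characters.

Move 1: B@(0,2) -> caps B=0 W=0
Move 2: W@(0,3) -> caps B=0 W=0
Move 3: B@(1,3) -> caps B=1 W=0
Move 4: W@(2,2) -> caps B=1 W=0
Move 5: B@(2,1) -> caps B=1 W=0
Move 6: W@(1,0) -> caps B=1 W=0

Answer: ..B.
W..B
.BW.
....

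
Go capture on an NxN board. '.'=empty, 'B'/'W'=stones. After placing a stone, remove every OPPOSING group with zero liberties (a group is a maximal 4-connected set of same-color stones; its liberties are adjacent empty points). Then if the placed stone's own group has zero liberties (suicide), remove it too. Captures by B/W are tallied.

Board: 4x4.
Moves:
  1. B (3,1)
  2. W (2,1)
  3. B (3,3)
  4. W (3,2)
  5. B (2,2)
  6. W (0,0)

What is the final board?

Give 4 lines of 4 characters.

Move 1: B@(3,1) -> caps B=0 W=0
Move 2: W@(2,1) -> caps B=0 W=0
Move 3: B@(3,3) -> caps B=0 W=0
Move 4: W@(3,2) -> caps B=0 W=0
Move 5: B@(2,2) -> caps B=1 W=0
Move 6: W@(0,0) -> caps B=1 W=0

Answer: W...
....
.WB.
.B.B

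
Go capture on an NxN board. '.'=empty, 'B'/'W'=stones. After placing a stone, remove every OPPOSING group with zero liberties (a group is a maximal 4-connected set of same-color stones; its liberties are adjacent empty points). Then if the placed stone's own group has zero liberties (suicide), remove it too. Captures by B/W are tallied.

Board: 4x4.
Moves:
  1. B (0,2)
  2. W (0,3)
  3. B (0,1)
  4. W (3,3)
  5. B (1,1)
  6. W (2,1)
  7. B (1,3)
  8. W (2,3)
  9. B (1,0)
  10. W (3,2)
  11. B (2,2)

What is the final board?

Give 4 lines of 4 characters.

Answer: .BB.
BB.B
.WBW
..WW

Derivation:
Move 1: B@(0,2) -> caps B=0 W=0
Move 2: W@(0,3) -> caps B=0 W=0
Move 3: B@(0,1) -> caps B=0 W=0
Move 4: W@(3,3) -> caps B=0 W=0
Move 5: B@(1,1) -> caps B=0 W=0
Move 6: W@(2,1) -> caps B=0 W=0
Move 7: B@(1,3) -> caps B=1 W=0
Move 8: W@(2,3) -> caps B=1 W=0
Move 9: B@(1,0) -> caps B=1 W=0
Move 10: W@(3,2) -> caps B=1 W=0
Move 11: B@(2,2) -> caps B=1 W=0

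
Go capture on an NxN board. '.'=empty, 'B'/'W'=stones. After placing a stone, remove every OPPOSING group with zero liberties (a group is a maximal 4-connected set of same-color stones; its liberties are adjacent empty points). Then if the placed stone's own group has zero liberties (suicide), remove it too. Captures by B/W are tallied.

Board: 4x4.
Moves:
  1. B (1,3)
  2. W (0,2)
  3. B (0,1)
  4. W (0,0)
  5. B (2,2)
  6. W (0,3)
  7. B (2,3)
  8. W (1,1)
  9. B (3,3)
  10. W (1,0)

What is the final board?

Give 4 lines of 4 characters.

Answer: W.WW
WW.B
..BB
...B

Derivation:
Move 1: B@(1,3) -> caps B=0 W=0
Move 2: W@(0,2) -> caps B=0 W=0
Move 3: B@(0,1) -> caps B=0 W=0
Move 4: W@(0,0) -> caps B=0 W=0
Move 5: B@(2,2) -> caps B=0 W=0
Move 6: W@(0,3) -> caps B=0 W=0
Move 7: B@(2,3) -> caps B=0 W=0
Move 8: W@(1,1) -> caps B=0 W=1
Move 9: B@(3,3) -> caps B=0 W=1
Move 10: W@(1,0) -> caps B=0 W=1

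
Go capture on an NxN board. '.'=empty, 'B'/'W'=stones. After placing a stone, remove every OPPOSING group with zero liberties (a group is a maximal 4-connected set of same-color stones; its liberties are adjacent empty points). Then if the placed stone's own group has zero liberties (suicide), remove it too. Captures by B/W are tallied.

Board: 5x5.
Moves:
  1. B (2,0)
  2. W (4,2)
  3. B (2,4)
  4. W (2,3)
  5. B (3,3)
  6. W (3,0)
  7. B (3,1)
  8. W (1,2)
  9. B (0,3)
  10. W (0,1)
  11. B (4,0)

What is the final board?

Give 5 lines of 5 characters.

Move 1: B@(2,0) -> caps B=0 W=0
Move 2: W@(4,2) -> caps B=0 W=0
Move 3: B@(2,4) -> caps B=0 W=0
Move 4: W@(2,3) -> caps B=0 W=0
Move 5: B@(3,3) -> caps B=0 W=0
Move 6: W@(3,0) -> caps B=0 W=0
Move 7: B@(3,1) -> caps B=0 W=0
Move 8: W@(1,2) -> caps B=0 W=0
Move 9: B@(0,3) -> caps B=0 W=0
Move 10: W@(0,1) -> caps B=0 W=0
Move 11: B@(4,0) -> caps B=1 W=0

Answer: .W.B.
..W..
B..WB
.B.B.
B.W..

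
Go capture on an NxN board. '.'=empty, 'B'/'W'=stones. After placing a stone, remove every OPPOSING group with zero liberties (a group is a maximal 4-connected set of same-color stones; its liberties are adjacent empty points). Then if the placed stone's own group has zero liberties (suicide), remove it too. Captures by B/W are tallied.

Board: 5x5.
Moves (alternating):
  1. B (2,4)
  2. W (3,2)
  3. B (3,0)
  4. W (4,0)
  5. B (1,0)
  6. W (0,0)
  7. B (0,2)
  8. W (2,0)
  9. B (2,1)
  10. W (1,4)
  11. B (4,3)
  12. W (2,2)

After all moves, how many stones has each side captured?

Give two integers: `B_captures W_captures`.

Move 1: B@(2,4) -> caps B=0 W=0
Move 2: W@(3,2) -> caps B=0 W=0
Move 3: B@(3,0) -> caps B=0 W=0
Move 4: W@(4,0) -> caps B=0 W=0
Move 5: B@(1,0) -> caps B=0 W=0
Move 6: W@(0,0) -> caps B=0 W=0
Move 7: B@(0,2) -> caps B=0 W=0
Move 8: W@(2,0) -> caps B=0 W=0
Move 9: B@(2,1) -> caps B=1 W=0
Move 10: W@(1,4) -> caps B=1 W=0
Move 11: B@(4,3) -> caps B=1 W=0
Move 12: W@(2,2) -> caps B=1 W=0

Answer: 1 0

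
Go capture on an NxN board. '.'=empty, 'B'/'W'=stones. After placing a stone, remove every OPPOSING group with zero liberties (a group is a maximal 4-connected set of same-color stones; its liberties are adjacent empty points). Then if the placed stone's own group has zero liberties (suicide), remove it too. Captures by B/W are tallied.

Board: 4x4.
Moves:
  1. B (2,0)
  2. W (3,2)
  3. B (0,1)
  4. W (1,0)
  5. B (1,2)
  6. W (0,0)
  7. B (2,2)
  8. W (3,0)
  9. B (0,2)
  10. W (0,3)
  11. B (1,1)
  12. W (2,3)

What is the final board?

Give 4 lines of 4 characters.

Move 1: B@(2,0) -> caps B=0 W=0
Move 2: W@(3,2) -> caps B=0 W=0
Move 3: B@(0,1) -> caps B=0 W=0
Move 4: W@(1,0) -> caps B=0 W=0
Move 5: B@(1,2) -> caps B=0 W=0
Move 6: W@(0,0) -> caps B=0 W=0
Move 7: B@(2,2) -> caps B=0 W=0
Move 8: W@(3,0) -> caps B=0 W=0
Move 9: B@(0,2) -> caps B=0 W=0
Move 10: W@(0,3) -> caps B=0 W=0
Move 11: B@(1,1) -> caps B=2 W=0
Move 12: W@(2,3) -> caps B=2 W=0

Answer: .BBW
.BB.
B.BW
W.W.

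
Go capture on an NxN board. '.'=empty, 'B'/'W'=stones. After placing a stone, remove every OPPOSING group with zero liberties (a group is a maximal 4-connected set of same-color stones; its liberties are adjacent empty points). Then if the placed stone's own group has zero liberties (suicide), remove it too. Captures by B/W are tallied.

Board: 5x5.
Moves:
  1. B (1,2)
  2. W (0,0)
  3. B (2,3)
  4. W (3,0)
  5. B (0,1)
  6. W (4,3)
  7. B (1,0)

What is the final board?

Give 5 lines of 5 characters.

Move 1: B@(1,2) -> caps B=0 W=0
Move 2: W@(0,0) -> caps B=0 W=0
Move 3: B@(2,3) -> caps B=0 W=0
Move 4: W@(3,0) -> caps B=0 W=0
Move 5: B@(0,1) -> caps B=0 W=0
Move 6: W@(4,3) -> caps B=0 W=0
Move 7: B@(1,0) -> caps B=1 W=0

Answer: .B...
B.B..
...B.
W....
...W.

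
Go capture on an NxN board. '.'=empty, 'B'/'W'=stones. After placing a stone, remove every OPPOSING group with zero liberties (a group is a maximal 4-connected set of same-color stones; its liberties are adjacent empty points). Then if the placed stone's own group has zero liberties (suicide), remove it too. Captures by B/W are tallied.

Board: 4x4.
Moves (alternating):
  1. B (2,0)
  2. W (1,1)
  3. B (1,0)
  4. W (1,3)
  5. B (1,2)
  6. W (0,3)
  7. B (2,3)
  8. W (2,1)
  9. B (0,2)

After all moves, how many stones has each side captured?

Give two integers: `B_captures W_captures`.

Move 1: B@(2,0) -> caps B=0 W=0
Move 2: W@(1,1) -> caps B=0 W=0
Move 3: B@(1,0) -> caps B=0 W=0
Move 4: W@(1,3) -> caps B=0 W=0
Move 5: B@(1,2) -> caps B=0 W=0
Move 6: W@(0,3) -> caps B=0 W=0
Move 7: B@(2,3) -> caps B=0 W=0
Move 8: W@(2,1) -> caps B=0 W=0
Move 9: B@(0,2) -> caps B=2 W=0

Answer: 2 0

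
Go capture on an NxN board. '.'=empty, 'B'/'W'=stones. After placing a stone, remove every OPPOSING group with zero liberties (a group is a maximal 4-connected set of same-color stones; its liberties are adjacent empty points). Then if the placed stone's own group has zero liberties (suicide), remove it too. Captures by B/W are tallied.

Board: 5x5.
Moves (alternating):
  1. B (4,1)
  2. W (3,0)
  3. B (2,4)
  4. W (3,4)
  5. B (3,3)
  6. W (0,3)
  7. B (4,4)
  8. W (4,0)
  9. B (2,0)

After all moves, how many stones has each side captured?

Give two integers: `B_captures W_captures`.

Move 1: B@(4,1) -> caps B=0 W=0
Move 2: W@(3,0) -> caps B=0 W=0
Move 3: B@(2,4) -> caps B=0 W=0
Move 4: W@(3,4) -> caps B=0 W=0
Move 5: B@(3,3) -> caps B=0 W=0
Move 6: W@(0,3) -> caps B=0 W=0
Move 7: B@(4,4) -> caps B=1 W=0
Move 8: W@(4,0) -> caps B=1 W=0
Move 9: B@(2,0) -> caps B=1 W=0

Answer: 1 0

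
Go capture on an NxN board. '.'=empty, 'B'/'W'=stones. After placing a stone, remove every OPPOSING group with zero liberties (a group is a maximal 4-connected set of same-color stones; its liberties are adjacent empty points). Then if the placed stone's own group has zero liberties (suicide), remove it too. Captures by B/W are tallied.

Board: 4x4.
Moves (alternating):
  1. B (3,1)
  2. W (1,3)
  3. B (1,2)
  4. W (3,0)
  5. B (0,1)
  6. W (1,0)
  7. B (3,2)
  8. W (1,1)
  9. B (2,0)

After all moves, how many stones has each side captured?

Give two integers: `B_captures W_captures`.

Move 1: B@(3,1) -> caps B=0 W=0
Move 2: W@(1,3) -> caps B=0 W=0
Move 3: B@(1,2) -> caps B=0 W=0
Move 4: W@(3,0) -> caps B=0 W=0
Move 5: B@(0,1) -> caps B=0 W=0
Move 6: W@(1,0) -> caps B=0 W=0
Move 7: B@(3,2) -> caps B=0 W=0
Move 8: W@(1,1) -> caps B=0 W=0
Move 9: B@(2,0) -> caps B=1 W=0

Answer: 1 0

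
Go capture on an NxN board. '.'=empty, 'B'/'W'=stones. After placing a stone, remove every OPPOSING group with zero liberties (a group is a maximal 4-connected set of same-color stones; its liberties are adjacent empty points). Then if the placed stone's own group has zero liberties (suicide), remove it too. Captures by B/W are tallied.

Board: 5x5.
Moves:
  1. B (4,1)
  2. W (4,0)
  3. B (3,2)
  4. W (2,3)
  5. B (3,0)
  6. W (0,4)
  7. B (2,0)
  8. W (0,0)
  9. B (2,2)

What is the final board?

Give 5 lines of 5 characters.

Answer: W...W
.....
B.BW.
B.B..
.B...

Derivation:
Move 1: B@(4,1) -> caps B=0 W=0
Move 2: W@(4,0) -> caps B=0 W=0
Move 3: B@(3,2) -> caps B=0 W=0
Move 4: W@(2,3) -> caps B=0 W=0
Move 5: B@(3,0) -> caps B=1 W=0
Move 6: W@(0,4) -> caps B=1 W=0
Move 7: B@(2,0) -> caps B=1 W=0
Move 8: W@(0,0) -> caps B=1 W=0
Move 9: B@(2,2) -> caps B=1 W=0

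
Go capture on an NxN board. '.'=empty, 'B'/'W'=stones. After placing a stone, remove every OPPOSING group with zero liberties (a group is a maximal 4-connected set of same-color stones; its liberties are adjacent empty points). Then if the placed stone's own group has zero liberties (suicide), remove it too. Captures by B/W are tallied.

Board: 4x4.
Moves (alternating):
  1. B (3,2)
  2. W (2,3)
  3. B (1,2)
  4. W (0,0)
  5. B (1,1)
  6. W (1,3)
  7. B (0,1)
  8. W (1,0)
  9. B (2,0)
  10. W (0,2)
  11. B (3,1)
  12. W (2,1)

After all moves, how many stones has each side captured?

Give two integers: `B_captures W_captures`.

Move 1: B@(3,2) -> caps B=0 W=0
Move 2: W@(2,3) -> caps B=0 W=0
Move 3: B@(1,2) -> caps B=0 W=0
Move 4: W@(0,0) -> caps B=0 W=0
Move 5: B@(1,1) -> caps B=0 W=0
Move 6: W@(1,3) -> caps B=0 W=0
Move 7: B@(0,1) -> caps B=0 W=0
Move 8: W@(1,0) -> caps B=0 W=0
Move 9: B@(2,0) -> caps B=2 W=0
Move 10: W@(0,2) -> caps B=2 W=0
Move 11: B@(3,1) -> caps B=2 W=0
Move 12: W@(2,1) -> caps B=2 W=0

Answer: 2 0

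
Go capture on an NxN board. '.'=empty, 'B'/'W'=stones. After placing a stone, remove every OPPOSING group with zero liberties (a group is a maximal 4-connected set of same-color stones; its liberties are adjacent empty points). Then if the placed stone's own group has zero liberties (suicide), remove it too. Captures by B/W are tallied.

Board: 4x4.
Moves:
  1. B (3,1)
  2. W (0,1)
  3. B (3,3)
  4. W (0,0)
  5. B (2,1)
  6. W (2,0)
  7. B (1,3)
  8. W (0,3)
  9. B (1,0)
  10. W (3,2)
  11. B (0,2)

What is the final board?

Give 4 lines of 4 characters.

Answer: WWB.
B..B
WB..
.BWB

Derivation:
Move 1: B@(3,1) -> caps B=0 W=0
Move 2: W@(0,1) -> caps B=0 W=0
Move 3: B@(3,3) -> caps B=0 W=0
Move 4: W@(0,0) -> caps B=0 W=0
Move 5: B@(2,1) -> caps B=0 W=0
Move 6: W@(2,0) -> caps B=0 W=0
Move 7: B@(1,3) -> caps B=0 W=0
Move 8: W@(0,3) -> caps B=0 W=0
Move 9: B@(1,0) -> caps B=0 W=0
Move 10: W@(3,2) -> caps B=0 W=0
Move 11: B@(0,2) -> caps B=1 W=0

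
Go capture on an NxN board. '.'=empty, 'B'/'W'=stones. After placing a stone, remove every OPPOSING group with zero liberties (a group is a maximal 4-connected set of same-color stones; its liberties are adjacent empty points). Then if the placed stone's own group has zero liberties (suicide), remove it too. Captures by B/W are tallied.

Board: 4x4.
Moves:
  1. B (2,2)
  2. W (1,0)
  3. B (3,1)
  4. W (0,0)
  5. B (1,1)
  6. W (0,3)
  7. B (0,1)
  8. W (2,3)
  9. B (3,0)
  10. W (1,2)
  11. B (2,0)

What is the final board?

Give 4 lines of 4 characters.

Move 1: B@(2,2) -> caps B=0 W=0
Move 2: W@(1,0) -> caps B=0 W=0
Move 3: B@(3,1) -> caps B=0 W=0
Move 4: W@(0,0) -> caps B=0 W=0
Move 5: B@(1,1) -> caps B=0 W=0
Move 6: W@(0,3) -> caps B=0 W=0
Move 7: B@(0,1) -> caps B=0 W=0
Move 8: W@(2,3) -> caps B=0 W=0
Move 9: B@(3,0) -> caps B=0 W=0
Move 10: W@(1,2) -> caps B=0 W=0
Move 11: B@(2,0) -> caps B=2 W=0

Answer: .B.W
.BW.
B.BW
BB..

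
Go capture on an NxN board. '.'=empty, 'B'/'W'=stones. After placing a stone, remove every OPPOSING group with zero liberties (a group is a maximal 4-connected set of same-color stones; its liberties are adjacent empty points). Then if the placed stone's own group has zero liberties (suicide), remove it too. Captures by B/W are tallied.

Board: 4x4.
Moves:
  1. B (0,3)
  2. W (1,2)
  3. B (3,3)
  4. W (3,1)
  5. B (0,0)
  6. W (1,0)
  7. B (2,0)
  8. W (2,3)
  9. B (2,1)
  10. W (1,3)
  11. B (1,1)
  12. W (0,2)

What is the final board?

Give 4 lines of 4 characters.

Answer: B.W.
.BWW
BB.W
.W.B

Derivation:
Move 1: B@(0,3) -> caps B=0 W=0
Move 2: W@(1,2) -> caps B=0 W=0
Move 3: B@(3,3) -> caps B=0 W=0
Move 4: W@(3,1) -> caps B=0 W=0
Move 5: B@(0,0) -> caps B=0 W=0
Move 6: W@(1,0) -> caps B=0 W=0
Move 7: B@(2,0) -> caps B=0 W=0
Move 8: W@(2,3) -> caps B=0 W=0
Move 9: B@(2,1) -> caps B=0 W=0
Move 10: W@(1,3) -> caps B=0 W=0
Move 11: B@(1,1) -> caps B=1 W=0
Move 12: W@(0,2) -> caps B=1 W=1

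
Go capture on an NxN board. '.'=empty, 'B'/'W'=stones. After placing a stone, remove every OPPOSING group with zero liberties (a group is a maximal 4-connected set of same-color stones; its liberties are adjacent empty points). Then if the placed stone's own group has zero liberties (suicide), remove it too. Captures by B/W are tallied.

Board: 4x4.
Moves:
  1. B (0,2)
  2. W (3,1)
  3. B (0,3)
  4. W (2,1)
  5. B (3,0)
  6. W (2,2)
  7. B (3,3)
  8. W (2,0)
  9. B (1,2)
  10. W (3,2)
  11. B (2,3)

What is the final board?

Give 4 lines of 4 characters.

Move 1: B@(0,2) -> caps B=0 W=0
Move 2: W@(3,1) -> caps B=0 W=0
Move 3: B@(0,3) -> caps B=0 W=0
Move 4: W@(2,1) -> caps B=0 W=0
Move 5: B@(3,0) -> caps B=0 W=0
Move 6: W@(2,2) -> caps B=0 W=0
Move 7: B@(3,3) -> caps B=0 W=0
Move 8: W@(2,0) -> caps B=0 W=1
Move 9: B@(1,2) -> caps B=0 W=1
Move 10: W@(3,2) -> caps B=0 W=1
Move 11: B@(2,3) -> caps B=0 W=1

Answer: ..BB
..B.
WWWB
.WWB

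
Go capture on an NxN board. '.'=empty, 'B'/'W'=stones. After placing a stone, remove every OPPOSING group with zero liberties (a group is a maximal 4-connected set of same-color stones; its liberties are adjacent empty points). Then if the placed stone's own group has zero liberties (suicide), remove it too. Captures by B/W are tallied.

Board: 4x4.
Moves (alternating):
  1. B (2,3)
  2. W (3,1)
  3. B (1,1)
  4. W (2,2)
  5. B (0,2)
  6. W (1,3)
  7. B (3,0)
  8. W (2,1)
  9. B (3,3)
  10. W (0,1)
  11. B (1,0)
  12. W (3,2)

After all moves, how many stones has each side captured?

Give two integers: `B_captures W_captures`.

Move 1: B@(2,3) -> caps B=0 W=0
Move 2: W@(3,1) -> caps B=0 W=0
Move 3: B@(1,1) -> caps B=0 W=0
Move 4: W@(2,2) -> caps B=0 W=0
Move 5: B@(0,2) -> caps B=0 W=0
Move 6: W@(1,3) -> caps B=0 W=0
Move 7: B@(3,0) -> caps B=0 W=0
Move 8: W@(2,1) -> caps B=0 W=0
Move 9: B@(3,3) -> caps B=0 W=0
Move 10: W@(0,1) -> caps B=0 W=0
Move 11: B@(1,0) -> caps B=0 W=0
Move 12: W@(3,2) -> caps B=0 W=2

Answer: 0 2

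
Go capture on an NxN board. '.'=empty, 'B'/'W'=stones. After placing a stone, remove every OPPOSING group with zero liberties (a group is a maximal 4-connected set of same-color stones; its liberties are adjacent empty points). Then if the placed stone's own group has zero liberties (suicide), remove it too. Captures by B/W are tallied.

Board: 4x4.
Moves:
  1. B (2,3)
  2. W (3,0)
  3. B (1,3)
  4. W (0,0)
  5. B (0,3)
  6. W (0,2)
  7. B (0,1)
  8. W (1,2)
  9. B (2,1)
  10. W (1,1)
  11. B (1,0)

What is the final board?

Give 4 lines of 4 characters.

Move 1: B@(2,3) -> caps B=0 W=0
Move 2: W@(3,0) -> caps B=0 W=0
Move 3: B@(1,3) -> caps B=0 W=0
Move 4: W@(0,0) -> caps B=0 W=0
Move 5: B@(0,3) -> caps B=0 W=0
Move 6: W@(0,2) -> caps B=0 W=0
Move 7: B@(0,1) -> caps B=0 W=0
Move 8: W@(1,2) -> caps B=0 W=0
Move 9: B@(2,1) -> caps B=0 W=0
Move 10: W@(1,1) -> caps B=0 W=1
Move 11: B@(1,0) -> caps B=0 W=1

Answer: W.WB
BWWB
.B.B
W...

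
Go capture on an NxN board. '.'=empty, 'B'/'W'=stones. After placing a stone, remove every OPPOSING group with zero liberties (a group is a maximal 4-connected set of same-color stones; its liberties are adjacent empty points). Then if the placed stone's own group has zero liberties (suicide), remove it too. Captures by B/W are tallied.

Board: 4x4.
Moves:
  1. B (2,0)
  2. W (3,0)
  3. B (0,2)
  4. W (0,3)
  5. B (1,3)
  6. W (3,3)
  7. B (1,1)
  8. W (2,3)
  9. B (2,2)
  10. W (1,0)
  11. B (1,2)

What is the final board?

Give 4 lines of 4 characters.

Move 1: B@(2,0) -> caps B=0 W=0
Move 2: W@(3,0) -> caps B=0 W=0
Move 3: B@(0,2) -> caps B=0 W=0
Move 4: W@(0,3) -> caps B=0 W=0
Move 5: B@(1,3) -> caps B=1 W=0
Move 6: W@(3,3) -> caps B=1 W=0
Move 7: B@(1,1) -> caps B=1 W=0
Move 8: W@(2,3) -> caps B=1 W=0
Move 9: B@(2,2) -> caps B=1 W=0
Move 10: W@(1,0) -> caps B=1 W=0
Move 11: B@(1,2) -> caps B=1 W=0

Answer: ..B.
WBBB
B.BW
W..W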